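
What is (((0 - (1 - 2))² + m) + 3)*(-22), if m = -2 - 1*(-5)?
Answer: -154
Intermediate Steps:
m = 3 (m = -2 + 5 = 3)
(((0 - (1 - 2))² + m) + 3)*(-22) = (((0 - (1 - 2))² + 3) + 3)*(-22) = (((0 - 1*(-1))² + 3) + 3)*(-22) = (((0 + 1)² + 3) + 3)*(-22) = ((1² + 3) + 3)*(-22) = ((1 + 3) + 3)*(-22) = (4 + 3)*(-22) = 7*(-22) = -154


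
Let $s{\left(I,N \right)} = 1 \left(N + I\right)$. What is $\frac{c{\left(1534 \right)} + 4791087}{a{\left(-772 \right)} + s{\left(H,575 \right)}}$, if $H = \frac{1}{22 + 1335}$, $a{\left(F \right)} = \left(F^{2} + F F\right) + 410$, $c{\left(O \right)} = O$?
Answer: $\frac{6503586697}{1618837222} \approx 4.0174$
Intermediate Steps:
$a{\left(F \right)} = 410 + 2 F^{2}$ ($a{\left(F \right)} = \left(F^{2} + F^{2}\right) + 410 = 2 F^{2} + 410 = 410 + 2 F^{2}$)
$H = \frac{1}{1357} \approx 0.00073692$
$s{\left(I,N \right)} = I + N$ ($s{\left(I,N \right)} = 1 \left(I + N\right) = I + N$)
$\frac{c{\left(1534 \right)} + 4791087}{a{\left(-772 \right)} + s{\left(H,575 \right)}} = \frac{1534 + 4791087}{\left(410 + 2 \left(-772\right)^{2}\right) + \left(\frac{1}{1357} + 575\right)} = \frac{4792621}{\left(410 + 2 \cdot 595984\right) + \frac{780276}{1357}} = \frac{4792621}{\left(410 + 1191968\right) + \frac{780276}{1357}} = \frac{4792621}{1192378 + \frac{780276}{1357}} = \frac{4792621}{\frac{1618837222}{1357}} = 4792621 \cdot \frac{1357}{1618837222} = \frac{6503586697}{1618837222}$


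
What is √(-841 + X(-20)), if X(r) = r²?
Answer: 21*I ≈ 21.0*I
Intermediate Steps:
√(-841 + X(-20)) = √(-841 + (-20)²) = √(-841 + 400) = √(-441) = 21*I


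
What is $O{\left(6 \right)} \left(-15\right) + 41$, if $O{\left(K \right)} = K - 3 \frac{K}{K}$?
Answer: $-4$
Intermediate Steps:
$O{\left(K \right)} = -3 + K$ ($O{\left(K \right)} = K - 3 = -3 + K$)
$O{\left(6 \right)} \left(-15\right) + 41 = \left(-3 + 6\right) \left(-15\right) + 41 = 3 \left(-15\right) + 41 = -45 + 41 = -4$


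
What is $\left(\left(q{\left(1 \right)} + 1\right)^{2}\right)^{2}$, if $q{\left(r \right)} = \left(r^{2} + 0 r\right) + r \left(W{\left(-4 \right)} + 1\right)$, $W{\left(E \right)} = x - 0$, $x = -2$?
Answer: $1$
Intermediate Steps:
$W{\left(E \right)} = -2$ ($W{\left(E \right)} = -2 - 0 = -2 + 0 = -2$)
$q{\left(r \right)} = r^{2} - r$ ($q{\left(r \right)} = \left(r^{2} + 0 r\right) + r \left(-2 + 1\right) = \left(r^{2} + 0\right) + r \left(-1\right) = r^{2} - r$)
$\left(\left(q{\left(1 \right)} + 1\right)^{2}\right)^{2} = \left(\left(1 \left(-1 + 1\right) + 1\right)^{2}\right)^{2} = \left(\left(1 \cdot 0 + 1\right)^{2}\right)^{2} = \left(\left(0 + 1\right)^{2}\right)^{2} = \left(1^{2}\right)^{2} = 1^{2} = 1$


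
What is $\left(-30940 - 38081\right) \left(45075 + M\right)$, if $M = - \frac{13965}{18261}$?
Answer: $- \frac{6312358578090}{2029} \approx -3.1111 \cdot 10^{9}$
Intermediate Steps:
$M = - \frac{4655}{6087}$ ($M = \left(-13965\right) \frac{1}{18261} = - \frac{4655}{6087} \approx -0.76474$)
$\left(-30940 - 38081\right) \left(45075 + M\right) = \left(-30940 - 38081\right) \left(45075 - \frac{4655}{6087}\right) = \left(-69021\right) \frac{274366870}{6087} = - \frac{6312358578090}{2029}$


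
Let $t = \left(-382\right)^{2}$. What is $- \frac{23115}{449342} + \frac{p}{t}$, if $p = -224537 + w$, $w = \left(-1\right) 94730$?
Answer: $- \frac{73416552787}{32784891004} \approx -2.2393$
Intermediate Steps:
$w = -94730$
$t = 145924$
$p = -319267$ ($p = -224537 - 94730 = -319267$)
$- \frac{23115}{449342} + \frac{p}{t} = - \frac{23115}{449342} - \frac{319267}{145924} = - \frac{73416552787}{32784891004}$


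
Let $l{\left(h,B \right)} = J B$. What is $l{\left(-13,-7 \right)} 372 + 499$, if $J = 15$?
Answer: $-38561$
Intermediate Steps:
$l{\left(h,B \right)} = 15 B$
$l{\left(-13,-7 \right)} 372 + 499 = 15 \left(-7\right) 372 + 499 = \left(-105\right) 372 + 499 = -39060 + 499 = -38561$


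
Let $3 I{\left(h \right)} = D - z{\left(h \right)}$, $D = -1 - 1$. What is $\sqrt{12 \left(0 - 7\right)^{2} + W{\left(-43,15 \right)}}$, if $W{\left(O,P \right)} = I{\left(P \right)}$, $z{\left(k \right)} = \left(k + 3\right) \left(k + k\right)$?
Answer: $\frac{\sqrt{3666}}{3} \approx 20.182$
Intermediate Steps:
$D = -2$ ($D = -1 - 1 = -2$)
$z{\left(k \right)} = 2 k \left(3 + k\right)$ ($z{\left(k \right)} = \left(3 + k\right) 2 k = 2 k \left(3 + k\right)$)
$I{\left(h \right)} = - \frac{2}{3} - \frac{2 h \left(3 + h\right)}{3}$ ($I{\left(h \right)} = \frac{-2 - 2 h \left(3 + h\right)}{3} = - \frac{2}{3} - \frac{2 h \left(3 + h\right)}{3}$)
$W{\left(O,P \right)} = - \frac{2}{3} - \frac{2 P \left(3 + P\right)}{3}$
$\sqrt{12 \left(0 - 7\right)^{2} + W{\left(-43,15 \right)}} = \sqrt{12 \left(0 - 7\right)^{2} - \left(\frac{2}{3} + 10 \left(3 + 15\right)\right)} = \sqrt{12 \left(-7\right)^{2} - \left(\frac{2}{3} + 10 \cdot 18\right)} = \sqrt{12 \cdot 49 - \frac{542}{3}} = \sqrt{588 - \frac{542}{3}} = \sqrt{\frac{1222}{3}} = \frac{\sqrt{3666}}{3}$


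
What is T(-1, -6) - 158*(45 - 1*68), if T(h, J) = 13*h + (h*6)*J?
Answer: 3657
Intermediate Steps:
T(h, J) = 13*h + 6*J*h (T(h, J) = 13*h + (6*h)*J = 13*h + 6*J*h)
T(-1, -6) - 158*(45 - 1*68) = -(13 + 6*(-6)) - 158*(45 - 1*68) = -(13 - 36) - 158*(45 - 68) = -1*(-23) - 158*(-23) = 23 + 3634 = 3657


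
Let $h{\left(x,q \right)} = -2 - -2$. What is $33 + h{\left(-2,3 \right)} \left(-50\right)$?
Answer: $33$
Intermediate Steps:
$h{\left(x,q \right)} = 0$ ($h{\left(x,q \right)} = -2 + 2 = 0$)
$33 + h{\left(-2,3 \right)} \left(-50\right) = 33 + 0 \left(-50\right) = 33 + 0 = 33$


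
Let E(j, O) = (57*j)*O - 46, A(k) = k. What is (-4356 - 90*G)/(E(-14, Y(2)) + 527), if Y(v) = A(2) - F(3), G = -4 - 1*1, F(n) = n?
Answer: -3906/1279 ≈ -3.0539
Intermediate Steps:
G = -5 (G = -4 - 1 = -5)
Y(v) = -1 (Y(v) = 2 - 1*3 = 2 - 3 = -1)
E(j, O) = -46 + 57*O*j (E(j, O) = 57*O*j - 46 = -46 + 57*O*j)
(-4356 - 90*G)/(E(-14, Y(2)) + 527) = (-4356 - 90*(-5))/((-46 + 57*(-1)*(-14)) + 527) = (-4356 + 450)/((-46 + 798) + 527) = -3906/(752 + 527) = -3906/1279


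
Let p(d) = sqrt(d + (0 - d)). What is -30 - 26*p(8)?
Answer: -30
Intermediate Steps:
p(d) = 0 (p(d) = sqrt(d - d) = sqrt(0) = 0)
-30 - 26*p(8) = -30 - 26*0 = -30 + 0 = -30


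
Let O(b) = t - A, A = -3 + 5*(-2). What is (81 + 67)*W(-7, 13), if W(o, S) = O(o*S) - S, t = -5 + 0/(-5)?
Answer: -740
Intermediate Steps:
A = -13 (A = -3 - 10 = -13)
t = -5 (t = -5 + 0*(-⅕) = -5 + 0 = -5)
O(b) = 8 (O(b) = -5 - 1*(-13) = -5 + 13 = 8)
W(o, S) = 8 - S
(81 + 67)*W(-7, 13) = (81 + 67)*(8 - 1*13) = 148*(8 - 13) = 148*(-5) = -740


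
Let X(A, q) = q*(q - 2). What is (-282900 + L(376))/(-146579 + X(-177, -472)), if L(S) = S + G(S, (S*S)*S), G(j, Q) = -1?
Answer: -282525/77149 ≈ -3.6621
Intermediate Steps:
X(A, q) = q*(-2 + q)
L(S) = -1 + S (L(S) = S - 1 = -1 + S)
(-282900 + L(376))/(-146579 + X(-177, -472)) = (-282900 + (-1 + 376))/(-146579 - 472*(-2 - 472)) = (-282900 + 375)/(-146579 - 472*(-474)) = -282525/(-146579 + 223728) = -282525/77149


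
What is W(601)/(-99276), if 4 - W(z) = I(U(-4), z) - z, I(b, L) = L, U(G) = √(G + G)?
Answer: -1/24819 ≈ -4.0292e-5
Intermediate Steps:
U(G) = √2*√G (U(G) = √(2*G) = √2*√G)
W(z) = 4 (W(z) = 4 - (z - z) = 4 - 1*0 = 4 + 0 = 4)
W(601)/(-99276) = 4/(-99276) = 4*(-1/99276) = -1/24819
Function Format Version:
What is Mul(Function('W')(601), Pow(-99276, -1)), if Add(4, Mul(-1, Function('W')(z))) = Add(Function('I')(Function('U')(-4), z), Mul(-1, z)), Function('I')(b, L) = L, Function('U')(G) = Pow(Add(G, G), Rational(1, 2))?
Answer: Rational(-1, 24819) ≈ -4.0292e-5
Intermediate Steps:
Function('U')(G) = Mul(Pow(2, Rational(1, 2)), Pow(G, Rational(1, 2))) (Function('U')(G) = Pow(Mul(2, G), Rational(1, 2)) = Mul(Pow(2, Rational(1, 2)), Pow(G, Rational(1, 2))))
Function('W')(z) = 4 (Function('W')(z) = Add(4, Mul(-1, Add(z, Mul(-1, z)))) = Add(4, Mul(-1, 0)) = Add(4, 0) = 4)
Mul(Function('W')(601), Pow(-99276, -1)) = Mul(4, Pow(-99276, -1)) = Mul(4, Rational(-1, 99276)) = Rational(-1, 24819)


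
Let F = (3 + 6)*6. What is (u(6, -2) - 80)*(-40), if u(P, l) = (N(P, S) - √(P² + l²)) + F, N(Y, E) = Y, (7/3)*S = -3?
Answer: 800 + 80*√10 ≈ 1053.0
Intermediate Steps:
S = -9/7 (S = (3/7)*(-3) = -9/7 ≈ -1.2857)
F = 54 (F = 9*6 = 54)
u(P, l) = 54 + P - √(P² + l²) (u(P, l) = (P - √(P² + l²)) + 54 = 54 + P - √(P² + l²))
(u(6, -2) - 80)*(-40) = ((54 + 6 - √(6² + (-2)²)) - 80)*(-40) = ((54 + 6 - √(36 + 4)) - 80)*(-40) = ((54 + 6 - √40) - 80)*(-40) = ((54 + 6 - 2*√10) - 80)*(-40) = ((60 - 2*√10) - 80)*(-40) = (-20 - 2*√10)*(-40) = 800 + 80*√10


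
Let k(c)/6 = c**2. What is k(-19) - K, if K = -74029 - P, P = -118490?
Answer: -42295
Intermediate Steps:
k(c) = 6*c**2
K = 44461 (K = -74029 - 1*(-118490) = -74029 + 118490 = 44461)
k(-19) - K = 6*(-19)**2 - 1*44461 = 6*361 - 44461 = 2166 - 44461 = -42295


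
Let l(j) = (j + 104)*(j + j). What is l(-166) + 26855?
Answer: 47439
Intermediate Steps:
l(j) = 2*j*(104 + j) (l(j) = (104 + j)*(2*j) = 2*j*(104 + j))
l(-166) + 26855 = 2*(-166)*(104 - 166) + 26855 = 2*(-166)*(-62) + 26855 = 20584 + 26855 = 47439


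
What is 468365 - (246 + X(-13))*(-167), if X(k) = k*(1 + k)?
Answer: 535499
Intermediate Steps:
468365 - (246 + X(-13))*(-167) = 468365 - (246 - 13*(1 - 13))*(-167) = 468365 - (246 - 13*(-12))*(-167) = 468365 - (246 + 156)*(-167) = 468365 - 402*(-167) = 468365 - 1*(-67134) = 468365 + 67134 = 535499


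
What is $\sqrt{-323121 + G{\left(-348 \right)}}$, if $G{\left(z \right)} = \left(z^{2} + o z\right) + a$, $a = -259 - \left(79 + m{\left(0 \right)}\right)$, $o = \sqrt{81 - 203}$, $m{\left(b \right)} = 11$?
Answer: $\sqrt{-202366 - 348 i \sqrt{122}} \approx 4.272 - 449.87 i$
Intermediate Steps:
$o = i \sqrt{122}$ ($o = \sqrt{-122} = i \sqrt{122} \approx 11.045 i$)
$a = -349$ ($a = -259 - \left(79 + 11\right) = -259 - 90 = -349$)
$G{\left(z \right)} = -349 + z^{2} + i z \sqrt{122}$ ($G{\left(z \right)} = \left(z^{2} + i \sqrt{122} z\right) - 349 = \left(z^{2} + i z \sqrt{122}\right) - 349 = -349 + z^{2} + i z \sqrt{122}$)
$\sqrt{-323121 + G{\left(-348 \right)}} = \sqrt{-323121 + \left(-349 + \left(-348\right)^{2} + i \left(-348\right) \sqrt{122}\right)} = \sqrt{-323121 - \left(-120755 + 348 i \sqrt{122}\right)} = \sqrt{-323121 + \left(120755 - 348 i \sqrt{122}\right)} = \sqrt{-202366 - 348 i \sqrt{122}}$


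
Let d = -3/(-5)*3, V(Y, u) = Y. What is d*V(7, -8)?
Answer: 63/5 ≈ 12.600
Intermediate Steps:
d = 9/5 (d = -3*(-⅕)*3 = (⅗)*3 = 9/5 ≈ 1.8000)
d*V(7, -8) = (9/5)*7 = 63/5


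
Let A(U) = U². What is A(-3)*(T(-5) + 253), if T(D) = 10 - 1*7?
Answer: 2304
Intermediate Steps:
T(D) = 3 (T(D) = 10 - 7 = 3)
A(-3)*(T(-5) + 253) = (-3)²*(3 + 253) = 9*256 = 2304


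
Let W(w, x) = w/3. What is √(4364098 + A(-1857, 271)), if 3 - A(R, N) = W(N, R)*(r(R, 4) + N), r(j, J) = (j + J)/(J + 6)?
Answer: √3920723490/30 ≈ 2087.2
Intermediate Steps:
W(w, x) = w/3 (W(w, x) = w*(⅓) = w/3)
r(j, J) = (J + j)/(6 + J)
A(R, N) = 3 - N*(⅖ + N + R/10)/3 (A(R, N) = 3 - N/3*((4 + R)/(6 + 4) + N) = 3 - N/3*((4 + R)/10 + N) = 3 - N/3*((⅖ + R/10) + N) = 3 - N/3*(⅖ + N + R/10) = 3 - N*(⅖ + N + R/10)/3)
√(4364098 + A(-1857, 271)) = √(4364098 + (3 - ⅓*271² - 1/30*271*(4 - 1857))) = √(4364098 + (3 - ⅓*73441 - 1/30*271*(-1853))) = √(4364098 + (3 - 73441/3 + 502163/30)) = √(4364098 - 232157/30) = √(130690783/30) = √3920723490/30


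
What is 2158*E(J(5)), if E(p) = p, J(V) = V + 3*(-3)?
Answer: -8632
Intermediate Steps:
J(V) = -9 + V (J(V) = V - 9 = -9 + V)
2158*E(J(5)) = 2158*(-9 + 5) = 2158*(-4) = -8632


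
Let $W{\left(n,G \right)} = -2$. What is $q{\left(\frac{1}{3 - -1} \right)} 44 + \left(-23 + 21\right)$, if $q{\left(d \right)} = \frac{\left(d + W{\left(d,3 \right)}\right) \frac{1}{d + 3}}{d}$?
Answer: $- \frac{1258}{13} \approx -96.769$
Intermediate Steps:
$q{\left(d \right)} = \frac{-2 + d}{d \left(3 + d\right)}$ ($q{\left(d \right)} = \frac{\left(d - 2\right) \frac{1}{d + 3}}{d} = \frac{\left(-2 + d\right) \frac{1}{3 + d}}{d} = \frac{\frac{1}{3 + d} \left(-2 + d\right)}{d} = \frac{-2 + d}{d \left(3 + d\right)}$)
$q{\left(\frac{1}{3 - -1} \right)} 44 + \left(-23 + 21\right) = \frac{-2 + \frac{1}{3 - -1}}{\frac{1}{3 - -1} \left(3 + \frac{1}{3 - -1}\right)} 44 + \left(-23 + 21\right) = \frac{-2 + \frac{1}{3 + 1}}{\frac{1}{3 + 1} \left(3 + \frac{1}{3 + 1}\right)} 44 - 2 = \frac{-2 + \frac{1}{4}}{\frac{1}{4} \left(3 + \frac{1}{4}\right)} 44 - 2 = \frac{\frac{1}{\frac{1}{4}} \left(-2 + \frac{1}{4}\right)}{3 + \frac{1}{4}} \cdot 44 - 2 = 4 \frac{1}{\frac{13}{4}} \left(- \frac{7}{4}\right) 44 - 2 = 4 \cdot \frac{4}{13} \left(- \frac{7}{4}\right) 44 - 2 = \left(- \frac{28}{13}\right) 44 - 2 = - \frac{1232}{13} - 2 = - \frac{1258}{13}$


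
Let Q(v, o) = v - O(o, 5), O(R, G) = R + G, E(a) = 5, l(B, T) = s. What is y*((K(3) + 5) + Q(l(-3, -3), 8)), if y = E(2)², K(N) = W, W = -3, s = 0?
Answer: -275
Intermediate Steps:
l(B, T) = 0
O(R, G) = G + R
K(N) = -3
y = 25 (y = 5² = 25)
Q(v, o) = -5 + v - o (Q(v, o) = v - (5 + o) = v + (-5 - o) = -5 + v - o)
y*((K(3) + 5) + Q(l(-3, -3), 8)) = 25*((-3 + 5) + (-5 + 0 - 1*8)) = 25*(2 + (-5 + 0 - 8)) = 25*(2 - 13) = 25*(-11) = -275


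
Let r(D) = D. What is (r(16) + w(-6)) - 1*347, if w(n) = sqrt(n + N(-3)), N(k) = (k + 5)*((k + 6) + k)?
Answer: -331 + I*sqrt(6) ≈ -331.0 + 2.4495*I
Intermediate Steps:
N(k) = (5 + k)*(6 + 2*k) (N(k) = (5 + k)*((6 + k) + k) = (5 + k)*(6 + 2*k))
w(n) = sqrt(n) (w(n) = sqrt(n + (30 + 2*(-3)**2 + 16*(-3))) = sqrt(n + (30 + 2*9 - 48)) = sqrt(n + (30 + 18 - 48)) = sqrt(n + 0) = sqrt(n))
(r(16) + w(-6)) - 1*347 = (16 + sqrt(-6)) - 1*347 = (16 + I*sqrt(6)) - 347 = -331 + I*sqrt(6)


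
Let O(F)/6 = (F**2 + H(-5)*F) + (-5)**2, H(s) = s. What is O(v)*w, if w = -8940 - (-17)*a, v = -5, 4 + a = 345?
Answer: -1414350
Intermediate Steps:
a = 341 (a = -4 + 345 = 341)
O(F) = 150 - 30*F + 6*F**2 (O(F) = 6*((F**2 - 5*F) + (-5)**2) = 6*((F**2 - 5*F) + 25) = 6*(25 + F**2 - 5*F) = 150 - 30*F + 6*F**2)
w = -3143 (w = -8940 - (-17)*341 = -8940 - 1*(-5797) = -8940 + 5797 = -3143)
O(v)*w = (150 - 30*(-5) + 6*(-5)**2)*(-3143) = (150 + 150 + 6*25)*(-3143) = (150 + 150 + 150)*(-3143) = 450*(-3143) = -1414350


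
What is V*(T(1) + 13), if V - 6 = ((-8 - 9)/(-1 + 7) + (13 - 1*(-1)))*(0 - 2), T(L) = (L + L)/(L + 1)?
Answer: -686/3 ≈ -228.67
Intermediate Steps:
T(L) = 2*L/(1 + L) (T(L) = (2*L)/(1 + L) = 2*L/(1 + L))
V = -49/3 (V = 6 + ((-8 - 9)/(-1 + 7) + (13 - 1*(-1)))*(0 - 2) = 6 + (-17/6 + (13 + 1))*(-2) = 6 + (-17*1/6 + 14)*(-2) = 6 + (-17/6 + 14)*(-2) = 6 + (67/6)*(-2) = 6 - 67/3 = -49/3 ≈ -16.333)
V*(T(1) + 13) = -49*(2*1/(1 + 1) + 13)/3 = -49*(2*1/2 + 13)/3 = -49*(2*1*(1/2) + 13)/3 = -49*(1 + 13)/3 = -49/3*14 = -686/3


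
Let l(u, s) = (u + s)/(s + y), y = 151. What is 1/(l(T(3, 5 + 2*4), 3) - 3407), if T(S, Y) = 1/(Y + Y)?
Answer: -4004/13641549 ≈ -0.00029352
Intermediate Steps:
T(S, Y) = 1/(2*Y)
l(u, s) = (s + u)/(151 + s) (l(u, s) = (u + s)/(s + 151) = (s + u)/(151 + s))
1/(l(T(3, 5 + 2*4), 3) - 3407) = 1/((3 + 1/(2*(5 + 2*4)))/(151 + 3) - 3407) = 1/((3 + 1/(2*(5 + 8)))/154 - 3407) = 1/((3 + (1/2)/13)/154 - 3407) = 1/((3 + (1/2)*(1/13))/154 - 3407) = 1/((3 + 1/26)/154 - 3407) = 1/((1/154)*(79/26) - 3407) = 1/(79/4004 - 3407) = 1/(-13641549/4004) = -4004/13641549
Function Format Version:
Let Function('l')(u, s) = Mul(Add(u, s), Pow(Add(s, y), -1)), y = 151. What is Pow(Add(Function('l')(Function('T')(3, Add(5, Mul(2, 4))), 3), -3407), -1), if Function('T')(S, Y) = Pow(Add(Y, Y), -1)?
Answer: Rational(-4004, 13641549) ≈ -0.00029352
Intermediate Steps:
Function('T')(S, Y) = Mul(Rational(1, 2), Pow(Y, -1)) (Function('T')(S, Y) = Pow(Mul(2, Y), -1) = Mul(Rational(1, 2), Pow(Y, -1)))
Function('l')(u, s) = Mul(Pow(Add(151, s), -1), Add(s, u)) (Function('l')(u, s) = Mul(Add(u, s), Pow(Add(s, 151), -1)) = Mul(Add(s, u), Pow(Add(151, s), -1)) = Mul(Pow(Add(151, s), -1), Add(s, u)))
Pow(Add(Function('l')(Function('T')(3, Add(5, Mul(2, 4))), 3), -3407), -1) = Pow(Add(Mul(Pow(Add(151, 3), -1), Add(3, Mul(Rational(1, 2), Pow(Add(5, Mul(2, 4)), -1)))), -3407), -1) = Pow(Add(Mul(Pow(154, -1), Add(3, Mul(Rational(1, 2), Pow(Add(5, 8), -1)))), -3407), -1) = Pow(Add(Mul(Rational(1, 154), Add(3, Mul(Rational(1, 2), Pow(13, -1)))), -3407), -1) = Pow(Add(Mul(Rational(1, 154), Add(3, Mul(Rational(1, 2), Rational(1, 13)))), -3407), -1) = Pow(Add(Mul(Rational(1, 154), Add(3, Rational(1, 26))), -3407), -1) = Pow(Add(Mul(Rational(1, 154), Rational(79, 26)), -3407), -1) = Pow(Add(Rational(79, 4004), -3407), -1) = Pow(Rational(-13641549, 4004), -1) = Rational(-4004, 13641549)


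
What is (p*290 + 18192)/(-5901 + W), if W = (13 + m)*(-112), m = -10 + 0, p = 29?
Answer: -26602/6237 ≈ -4.2652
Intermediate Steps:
m = -10
W = -336 (W = (13 - 10)*(-112) = 3*(-112) = -336)
(p*290 + 18192)/(-5901 + W) = (29*290 + 18192)/(-5901 - 336) = (8410 + 18192)/(-6237) = 26602*(-1/6237) = -26602/6237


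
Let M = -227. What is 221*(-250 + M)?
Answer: -105417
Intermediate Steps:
221*(-250 + M) = 221*(-250 - 227) = 221*(-477) = -105417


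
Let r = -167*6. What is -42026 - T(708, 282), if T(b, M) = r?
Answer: -41024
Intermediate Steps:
r = -1002
T(b, M) = -1002
-42026 - T(708, 282) = -42026 - 1*(-1002) = -42026 + 1002 = -41024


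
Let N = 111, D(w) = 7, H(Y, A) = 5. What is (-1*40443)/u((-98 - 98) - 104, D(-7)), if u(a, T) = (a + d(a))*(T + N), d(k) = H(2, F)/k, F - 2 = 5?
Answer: 1213290/1062059 ≈ 1.1424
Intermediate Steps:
F = 7 (F = 2 + 5 = 7)
d(k) = 5/k
u(a, T) = (111 + T)*(a + 5/a) (u(a, T) = (a + 5/a)*(T + 111) = (a + 5/a)*(111 + T) = (111 + T)*(a + 5/a))
(-1*40443)/u((-98 - 98) - 104, D(-7)) = (-1*40443)/(((555 + 5*7 + ((-98 - 98) - 104)**2*(111 + 7))/((-98 - 98) - 104))) = -40443*(-196 - 104)/(555 + 35 + (-196 - 104)**2*118) = -40443*(-300/(555 + 35 + (-300)**2*118)) = -40443*(-300/(555 + 35 + 90000*118)) = -40443*(-300/(555 + 35 + 10620000)) = -40443/((-1/300*10620590)) = -40443/(-1062059/30) = -40443*(-30/1062059) = 1213290/1062059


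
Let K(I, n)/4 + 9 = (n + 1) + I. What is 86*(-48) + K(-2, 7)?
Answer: -4140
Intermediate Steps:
K(I, n) = -32 + 4*I + 4*n (K(I, n) = -36 + 4*((n + 1) + I) = -36 + 4*((1 + n) + I) = -36 + 4*(1 + I + n) = -36 + (4 + 4*I + 4*n) = -32 + 4*I + 4*n)
86*(-48) + K(-2, 7) = 86*(-48) + (-32 + 4*(-2) + 4*7) = -4128 + (-32 - 8 + 28) = -4128 - 12 = -4140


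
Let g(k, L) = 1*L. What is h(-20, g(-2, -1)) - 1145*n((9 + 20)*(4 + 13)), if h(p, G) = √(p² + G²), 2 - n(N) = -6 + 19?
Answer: 12595 + √401 ≈ 12615.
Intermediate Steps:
g(k, L) = L
n(N) = -11 (n(N) = 2 - (-6 + 19) = 2 - 1*13 = 2 - 13 = -11)
h(p, G) = √(G² + p²)
h(-20, g(-2, -1)) - 1145*n((9 + 20)*(4 + 13)) = √((-1)² + (-20)²) - 1145*(-11) = √(1 + 400) + 12595 = √401 + 12595 = 12595 + √401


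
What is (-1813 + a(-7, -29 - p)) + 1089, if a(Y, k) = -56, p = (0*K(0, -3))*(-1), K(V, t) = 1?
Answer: -780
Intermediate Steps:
p = 0 (p = (0*1)*(-1) = 0*(-1) = 0)
(-1813 + a(-7, -29 - p)) + 1089 = (-1813 - 56) + 1089 = -1869 + 1089 = -780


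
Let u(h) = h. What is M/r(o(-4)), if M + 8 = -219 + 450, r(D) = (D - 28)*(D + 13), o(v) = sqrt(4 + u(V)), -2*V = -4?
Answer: -39917/63407 + 3345*sqrt(6)/126814 ≈ -0.56493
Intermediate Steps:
V = 2 (V = -1/2*(-4) = 2)
o(v) = sqrt(6) (o(v) = sqrt(4 + 2) = sqrt(6))
r(D) = (-28 + D)*(13 + D)
M = 223 (M = -8 + (-219 + 450) = -8 + 231 = 223)
M/r(o(-4)) = 223/(-364 + (sqrt(6))**2 - 15*sqrt(6)) = 223/(-364 + 6 - 15*sqrt(6)) = 223/(-358 - 15*sqrt(6))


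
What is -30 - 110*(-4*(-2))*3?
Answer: -2670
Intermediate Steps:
-30 - 110*(-4*(-2))*3 = -30 - 880*3 = -30 - 110*24 = -30 - 2640 = -2670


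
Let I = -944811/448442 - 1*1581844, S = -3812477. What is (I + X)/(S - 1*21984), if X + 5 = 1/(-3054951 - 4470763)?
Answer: 1334626064115039677/3235179069756980017 ≈ 0.41254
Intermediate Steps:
X = -37628571/7525714 (X = -5 + 1/(-3054951 - 4470763) = -5 + 1/(-7525714) = -5 - 1/7525714 = -37628571/7525714 ≈ -5.0000)
I = -709366231859/448442 (I = -944811*1/448442 - 1581844 = -944811/448442 - 1581844 = -709366231859/448442 ≈ -1.5818e+6)
(I + X)/(S - 1*21984) = (-709366231859/448442 - 37628571/7525714)/(-3812477 - 1*21984) = -1334626064115039677/(843711559397*(-3812477 - 21984)) = -1334626064115039677/843711559397/(-3834461) = -1334626064115039677/843711559397*(-1/3834461) = 1334626064115039677/3235179069756980017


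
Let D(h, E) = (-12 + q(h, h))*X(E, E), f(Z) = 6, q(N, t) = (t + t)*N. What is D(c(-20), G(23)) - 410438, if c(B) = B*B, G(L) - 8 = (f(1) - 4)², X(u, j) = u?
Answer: 3429418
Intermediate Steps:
q(N, t) = 2*N*t (q(N, t) = (2*t)*N = 2*N*t)
G(L) = 12 (G(L) = 8 + (6 - 4)² = 8 + 2² = 8 + 4 = 12)
c(B) = B²
D(h, E) = E*(-12 + 2*h²) (D(h, E) = (-12 + 2*h*h)*E = (-12 + 2*h²)*E = E*(-12 + 2*h²))
D(c(-20), G(23)) - 410438 = 2*12*(-6 + ((-20)²)²) - 410438 = 2*12*(-6 + 400²) - 410438 = 2*12*(-6 + 160000) - 410438 = 2*12*159994 - 410438 = 3839856 - 410438 = 3429418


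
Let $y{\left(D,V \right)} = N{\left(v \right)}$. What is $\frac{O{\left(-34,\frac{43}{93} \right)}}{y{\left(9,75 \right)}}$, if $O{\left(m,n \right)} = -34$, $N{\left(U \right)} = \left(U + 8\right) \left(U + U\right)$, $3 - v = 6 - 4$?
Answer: $- \frac{17}{9} \approx -1.8889$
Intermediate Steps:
$v = 1$ ($v = 3 - \left(6 - 4\right) = 3 - 2 = 1$)
$N{\left(U \right)} = 2 U \left(8 + U\right)$ ($N{\left(U \right)} = \left(8 + U\right) 2 U = 2 U \left(8 + U\right)$)
$y{\left(D,V \right)} = 18$ ($y{\left(D,V \right)} = 2 \cdot 1 \left(8 + 1\right) = 2 \cdot 1 \cdot 9 = 18$)
$\frac{O{\left(-34,\frac{43}{93} \right)}}{y{\left(9,75 \right)}} = - \frac{34}{18} = \left(-34\right) \frac{1}{18} = - \frac{17}{9}$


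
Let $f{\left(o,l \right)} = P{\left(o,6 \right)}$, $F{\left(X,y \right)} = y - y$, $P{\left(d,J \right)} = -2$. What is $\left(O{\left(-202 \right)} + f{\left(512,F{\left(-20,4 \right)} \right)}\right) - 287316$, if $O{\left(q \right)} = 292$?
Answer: $-287026$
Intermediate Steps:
$F{\left(X,y \right)} = 0$
$f{\left(o,l \right)} = -2$
$\left(O{\left(-202 \right)} + f{\left(512,F{\left(-20,4 \right)} \right)}\right) - 287316 = \left(292 - 2\right) - 287316 = 290 - 287316 = -287026$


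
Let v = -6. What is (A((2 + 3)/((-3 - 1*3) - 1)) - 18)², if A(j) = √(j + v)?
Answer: (126 - I*√329)²/49 ≈ 317.29 - 93.283*I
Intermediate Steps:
A(j) = √(-6 + j) (A(j) = √(j - 6) = √(-6 + j))
(A((2 + 3)/((-3 - 1*3) - 1)) - 18)² = (√(-6 + (2 + 3)/((-3 - 1*3) - 1)) - 18)² = (√(-6 + 5/((-3 - 3) - 1)) - 18)² = (√(-6 + 5/(-6 - 1)) - 18)² = (√(-6 + 5/(-7)) - 18)² = (√(-6 + 5*(-⅐)) - 18)² = (√(-6 - 5/7) - 18)² = (√(-47/7) - 18)² = (I*√329/7 - 18)² = (-18 + I*√329/7)²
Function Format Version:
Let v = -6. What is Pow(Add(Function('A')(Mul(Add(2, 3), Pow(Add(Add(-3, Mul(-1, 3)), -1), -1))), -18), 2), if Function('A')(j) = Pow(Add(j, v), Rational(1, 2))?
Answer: Mul(Rational(1, 49), Pow(Add(126, Mul(-1, I, Pow(329, Rational(1, 2)))), 2)) ≈ Add(317.29, Mul(-93.283, I))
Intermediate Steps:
Function('A')(j) = Pow(Add(-6, j), Rational(1, 2)) (Function('A')(j) = Pow(Add(j, -6), Rational(1, 2)) = Pow(Add(-6, j), Rational(1, 2)))
Pow(Add(Function('A')(Mul(Add(2, 3), Pow(Add(Add(-3, Mul(-1, 3)), -1), -1))), -18), 2) = Pow(Add(Pow(Add(-6, Mul(Add(2, 3), Pow(Add(Add(-3, Mul(-1, 3)), -1), -1))), Rational(1, 2)), -18), 2) = Pow(Add(Pow(Add(-6, Mul(5, Pow(Add(Add(-3, -3), -1), -1))), Rational(1, 2)), -18), 2) = Pow(Add(Pow(Add(-6, Mul(5, Pow(Add(-6, -1), -1))), Rational(1, 2)), -18), 2) = Pow(Add(Pow(Add(-6, Mul(5, Pow(-7, -1))), Rational(1, 2)), -18), 2) = Pow(Add(Pow(Add(-6, Mul(5, Rational(-1, 7))), Rational(1, 2)), -18), 2) = Pow(Add(Pow(Add(-6, Rational(-5, 7)), Rational(1, 2)), -18), 2) = Pow(Add(Pow(Rational(-47, 7), Rational(1, 2)), -18), 2) = Pow(Add(Mul(Rational(1, 7), I, Pow(329, Rational(1, 2))), -18), 2) = Pow(Add(-18, Mul(Rational(1, 7), I, Pow(329, Rational(1, 2)))), 2)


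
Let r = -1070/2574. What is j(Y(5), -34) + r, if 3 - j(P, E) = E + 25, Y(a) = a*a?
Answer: 14909/1287 ≈ 11.584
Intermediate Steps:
Y(a) = a²
j(P, E) = -22 - E (j(P, E) = 3 - (E + 25) = 3 - (25 + E) = 3 + (-25 - E) = -22 - E)
r = -535/1287 (r = -1070*1/2574 = -535/1287 ≈ -0.41570)
j(Y(5), -34) + r = (-22 - 1*(-34)) - 535/1287 = (-22 + 34) - 535/1287 = 12 - 535/1287 = 14909/1287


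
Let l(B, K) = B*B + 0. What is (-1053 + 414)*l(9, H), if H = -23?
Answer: -51759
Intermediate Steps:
l(B, K) = B² (l(B, K) = B² + 0 = B²)
(-1053 + 414)*l(9, H) = (-1053 + 414)*9² = -639*81 = -51759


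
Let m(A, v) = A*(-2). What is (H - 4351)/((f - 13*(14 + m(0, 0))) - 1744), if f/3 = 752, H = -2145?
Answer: -3248/165 ≈ -19.685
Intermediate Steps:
m(A, v) = -2*A
f = 2256 (f = 3*752 = 2256)
(H - 4351)/((f - 13*(14 + m(0, 0))) - 1744) = (-2145 - 4351)/((2256 - 13*(14 - 2*0)) - 1744) = -6496/((2256 - 13*(14 + 0)) - 1744) = -6496/((2256 - 13*14) - 1744) = -6496/((2256 - 182) - 1744) = -6496/(2074 - 1744) = -6496/330 = -6496*1/330 = -3248/165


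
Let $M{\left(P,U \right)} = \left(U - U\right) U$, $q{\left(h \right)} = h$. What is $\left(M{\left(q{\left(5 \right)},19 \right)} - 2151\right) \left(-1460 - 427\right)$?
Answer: $4058937$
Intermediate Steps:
$M{\left(P,U \right)} = 0$ ($M{\left(P,U \right)} = 0 U = 0$)
$\left(M{\left(q{\left(5 \right)},19 \right)} - 2151\right) \left(-1460 - 427\right) = \left(0 - 2151\right) \left(-1460 - 427\right) = \left(-2151\right) \left(-1887\right) = 4058937$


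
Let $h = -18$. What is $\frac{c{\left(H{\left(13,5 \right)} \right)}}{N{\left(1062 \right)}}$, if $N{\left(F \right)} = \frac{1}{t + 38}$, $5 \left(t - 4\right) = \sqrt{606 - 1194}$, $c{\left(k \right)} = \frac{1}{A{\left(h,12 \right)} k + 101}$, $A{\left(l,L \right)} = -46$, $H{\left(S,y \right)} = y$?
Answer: $- \frac{14}{43} - \frac{14 i \sqrt{3}}{645} \approx -0.32558 - 0.037595 i$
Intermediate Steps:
$c{\left(k \right)} = \frac{1}{101 - 46 k}$ ($c{\left(k \right)} = \frac{1}{- 46 k + 101} = \frac{1}{101 - 46 k}$)
$t = 4 + \frac{14 i \sqrt{3}}{5}$ ($t = 4 + \frac{\sqrt{606 - 1194}}{5} = 4 + \frac{\sqrt{-588}}{5} = 4 + \frac{14 i \sqrt{3}}{5} \approx 4.0 + 4.8497 i$)
$N{\left(F \right)} = \frac{1}{42 + \frac{14 i \sqrt{3}}{5}}$ ($N{\left(F \right)} = \frac{1}{\left(4 + \frac{14 i \sqrt{3}}{5}\right) + 38} = \frac{1}{42 + \frac{14 i \sqrt{3}}{5}}$)
$\frac{c{\left(H{\left(13,5 \right)} \right)}}{N{\left(1062 \right)}} = \frac{1}{\left(101 - 230\right) \left(\frac{25}{1064} - \frac{5 i \sqrt{3}}{3192}\right)} = \frac{1}{\left(-129\right) \left(\frac{25}{1064} - \frac{5 i \sqrt{3}}{3192}\right)} = - \frac{1}{129 \left(\frac{25}{1064} - \frac{5 i \sqrt{3}}{3192}\right)}$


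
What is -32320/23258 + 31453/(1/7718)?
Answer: 2822989203606/11629 ≈ 2.4275e+8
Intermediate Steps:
-32320/23258 + 31453/(1/7718) = -32320*1/23258 + 31453/(1/7718) = -16160/11629 + 31453*7718 = -16160/11629 + 242754254 = 2822989203606/11629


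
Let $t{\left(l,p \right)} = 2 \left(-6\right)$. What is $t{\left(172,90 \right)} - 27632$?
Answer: $-27644$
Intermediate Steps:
$t{\left(l,p \right)} = -12$
$t{\left(172,90 \right)} - 27632 = -12 - 27632 = -27644$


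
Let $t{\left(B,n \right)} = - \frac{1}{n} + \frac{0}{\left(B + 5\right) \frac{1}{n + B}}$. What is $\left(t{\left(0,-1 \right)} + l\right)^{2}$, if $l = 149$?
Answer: $22500$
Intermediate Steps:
$t{\left(B,n \right)} = - \frac{1}{n}$ ($t{\left(B,n \right)} = - \frac{1}{n} + \frac{0}{\left(5 + B\right) \frac{1}{B + n}} = - \frac{1}{n} + \frac{0}{\frac{1}{B + n} \left(5 + B\right)} = - \frac{1}{n} + 0 \frac{B + n}{5 + B} = - \frac{1}{n} + 0 = - \frac{1}{n}$)
$\left(t{\left(0,-1 \right)} + l\right)^{2} = \left(- \frac{1}{-1} + 149\right)^{2} = \left(\left(-1\right) \left(-1\right) + 149\right)^{2} = \left(1 + 149\right)^{2} = 150^{2} = 22500$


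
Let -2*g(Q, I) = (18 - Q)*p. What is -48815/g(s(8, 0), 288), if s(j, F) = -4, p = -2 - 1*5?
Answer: -48815/77 ≈ -633.96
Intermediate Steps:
p = -7 (p = -2 - 5 = -7)
g(Q, I) = 63 - 7*Q/2 (g(Q, I) = -(18 - Q)*(-7)/2 = -(-126 + 7*Q)/2 = 63 - 7*Q/2)
-48815/g(s(8, 0), 288) = -48815/(63 - 7/2*(-4)) = -48815/(63 + 14) = -48815/77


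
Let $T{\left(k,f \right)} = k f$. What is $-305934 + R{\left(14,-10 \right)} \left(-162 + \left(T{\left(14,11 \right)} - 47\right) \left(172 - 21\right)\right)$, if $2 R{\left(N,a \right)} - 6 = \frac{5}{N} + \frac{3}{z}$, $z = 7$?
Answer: $- \frac{1006661}{4} \approx -2.5167 \cdot 10^{5}$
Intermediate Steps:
$R{\left(N,a \right)} = \frac{45}{14} + \frac{5}{2 N}$ ($R{\left(N,a \right)} = 3 + \frac{\frac{5}{N} + \frac{3}{7}}{2} = 3 + \frac{\frac{3}{7} + \frac{5}{N}}{2} = 3 + \left(\frac{3}{14} + \frac{5}{2 N}\right) = \frac{45}{14} + \frac{5}{2 N}$)
$T{\left(k,f \right)} = f k$
$-305934 + R{\left(14,-10 \right)} \left(-162 + \left(T{\left(14,11 \right)} - 47\right) \left(172 - 21\right)\right) = -305934 + \frac{5 \left(7 + 9 \cdot 14\right)}{14 \cdot 14} \left(-162 + \left(11 \cdot 14 - 47\right) \left(172 - 21\right)\right) = -305934 + \frac{5}{14} \cdot \frac{1}{14} \left(7 + 126\right) \left(-162 + \left(154 - 47\right) 151\right) = -305934 + \frac{5}{14} \cdot \frac{1}{14} \cdot 133 \left(-162 + 107 \cdot 151\right) = -305934 + \frac{95 \left(-162 + 16157\right)}{28} = -305934 + \frac{95}{28} \cdot 15995 = -305934 + \frac{217075}{4} = - \frac{1006661}{4}$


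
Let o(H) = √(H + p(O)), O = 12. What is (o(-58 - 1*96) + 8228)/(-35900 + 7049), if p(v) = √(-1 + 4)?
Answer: -8228/28851 - I*√(154 - √3)/28851 ≈ -0.28519 - 0.0004277*I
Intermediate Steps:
p(v) = √3
o(H) = √(H + √3)
(o(-58 - 1*96) + 8228)/(-35900 + 7049) = (√((-58 - 1*96) + √3) + 8228)/(-35900 + 7049) = (√((-58 - 96) + √3) + 8228)/(-28851) = (√(-154 + √3) + 8228)*(-1/28851) = (8228 + √(-154 + √3))*(-1/28851) = -8228/28851 - √(-154 + √3)/28851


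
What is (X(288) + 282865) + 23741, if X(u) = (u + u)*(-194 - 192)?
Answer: 84270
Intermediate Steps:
X(u) = -772*u (X(u) = (2*u)*(-386) = -772*u)
(X(288) + 282865) + 23741 = (-772*288 + 282865) + 23741 = (-222336 + 282865) + 23741 = 60529 + 23741 = 84270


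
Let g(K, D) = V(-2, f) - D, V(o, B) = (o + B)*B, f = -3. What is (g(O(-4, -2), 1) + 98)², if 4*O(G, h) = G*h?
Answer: 12544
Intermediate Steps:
O(G, h) = G*h/4 (O(G, h) = (G*h)/4 = G*h/4)
V(o, B) = B*(B + o) (V(o, B) = (B + o)*B = B*(B + o))
g(K, D) = 15 - D (g(K, D) = -3*(-3 - 2) - D = -3*(-5) - D = 15 - D)
(g(O(-4, -2), 1) + 98)² = ((15 - 1*1) + 98)² = ((15 - 1) + 98)² = (14 + 98)² = 112² = 12544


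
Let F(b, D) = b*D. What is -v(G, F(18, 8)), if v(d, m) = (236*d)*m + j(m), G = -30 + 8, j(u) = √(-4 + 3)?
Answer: 747648 - I ≈ 7.4765e+5 - 1.0*I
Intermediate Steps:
j(u) = I (j(u) = √(-1) = I)
F(b, D) = D*b
G = -22
v(d, m) = I + 236*d*m (v(d, m) = (236*d)*m + I = 236*d*m + I = I + 236*d*m)
-v(G, F(18, 8)) = -(I + 236*(-22)*(8*18)) = -(I + 236*(-22)*144) = -(I - 747648) = -(-747648 + I) = 747648 - I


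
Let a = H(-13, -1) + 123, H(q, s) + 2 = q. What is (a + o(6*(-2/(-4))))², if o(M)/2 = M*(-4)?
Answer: 7056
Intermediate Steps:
H(q, s) = -2 + q
a = 108 (a = (-2 - 13) + 123 = -15 + 123 = 108)
o(M) = -8*M (o(M) = 2*(M*(-4)) = 2*(-4*M) = -8*M)
(a + o(6*(-2/(-4))))² = (108 - 48*(-2/(-4)))² = (108 - 48*(-2*(-¼)))² = (108 - 48/2)² = (108 - 8*3)² = (108 - 24)² = 84² = 7056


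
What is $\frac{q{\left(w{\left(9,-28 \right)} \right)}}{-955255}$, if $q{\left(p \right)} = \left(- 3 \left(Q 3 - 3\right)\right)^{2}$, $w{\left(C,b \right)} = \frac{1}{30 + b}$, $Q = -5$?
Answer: $- \frac{2916}{955255} \approx -0.0030526$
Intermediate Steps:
$q{\left(p \right)} = 2916$ ($q{\left(p \right)} = \left(- 3 \left(\left(-5\right) 3 - 3\right)\right)^{2} = \left(- 3 \left(-15 - 3\right)\right)^{2} = \left(\left(-3\right) \left(-18\right)\right)^{2} = 54^{2} = 2916$)
$\frac{q{\left(w{\left(9,-28 \right)} \right)}}{-955255} = \frac{2916}{-955255} = 2916 \left(- \frac{1}{955255}\right) = - \frac{2916}{955255}$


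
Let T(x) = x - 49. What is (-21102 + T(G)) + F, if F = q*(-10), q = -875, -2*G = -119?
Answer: -24683/2 ≈ -12342.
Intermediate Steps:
G = 119/2 (G = -½*(-119) = 119/2 ≈ 59.500)
T(x) = -49 + x
F = 8750 (F = -875*(-10) = 8750)
(-21102 + T(G)) + F = (-21102 + (-49 + 119/2)) + 8750 = (-21102 + 21/2) + 8750 = -42183/2 + 8750 = -24683/2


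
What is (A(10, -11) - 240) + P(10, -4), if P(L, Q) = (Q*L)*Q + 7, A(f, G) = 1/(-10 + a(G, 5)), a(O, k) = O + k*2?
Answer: -804/11 ≈ -73.091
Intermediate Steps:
a(O, k) = O + 2*k
A(f, G) = 1/G (A(f, G) = 1/(-10 + (G + 2*5)) = 1/(-10 + (G + 10)) = 1/(-10 + (10 + G)) = 1/G)
P(L, Q) = 7 + L*Q**2 (P(L, Q) = (L*Q)*Q + 7 = L*Q**2 + 7 = 7 + L*Q**2)
(A(10, -11) - 240) + P(10, -4) = (1/(-11) - 240) + (7 + 10*(-4)**2) = (-1/11 - 240) + (7 + 10*16) = -2641/11 + (7 + 160) = -2641/11 + 167 = -804/11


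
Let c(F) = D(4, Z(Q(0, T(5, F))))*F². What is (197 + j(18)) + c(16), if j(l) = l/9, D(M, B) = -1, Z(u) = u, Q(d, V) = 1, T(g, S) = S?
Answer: -57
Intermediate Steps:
j(l) = l/9 (j(l) = l*(⅑) = l/9)
c(F) = -F²
(197 + j(18)) + c(16) = (197 + (⅑)*18) - 1*16² = (197 + 2) - 1*256 = 199 - 256 = -57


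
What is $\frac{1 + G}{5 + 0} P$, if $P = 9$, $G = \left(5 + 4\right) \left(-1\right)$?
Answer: $- \frac{72}{5} \approx -14.4$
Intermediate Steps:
$G = -9$ ($G = 9 \left(-1\right) = -9$)
$\frac{1 + G}{5 + 0} P = \frac{1 - 9}{5 + 0} \cdot 9 = - \frac{8}{5} \cdot 9 = \left(-8\right) \frac{1}{5} \cdot 9 = \left(- \frac{8}{5}\right) 9 = - \frac{72}{5}$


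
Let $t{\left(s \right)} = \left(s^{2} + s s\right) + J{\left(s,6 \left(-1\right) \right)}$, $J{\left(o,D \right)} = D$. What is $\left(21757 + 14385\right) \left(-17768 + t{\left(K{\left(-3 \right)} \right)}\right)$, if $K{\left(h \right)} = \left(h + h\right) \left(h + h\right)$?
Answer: $-548707844$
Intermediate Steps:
$K{\left(h \right)} = 4 h^{2}$ ($K{\left(h \right)} = 2 h 2 h = 4 h^{2}$)
$t{\left(s \right)} = -6 + 2 s^{2}$ ($t{\left(s \right)} = \left(s^{2} + s s\right) + 6 \left(-1\right) = \left(s^{2} + s^{2}\right) - 6 = 2 s^{2} - 6 = -6 + 2 s^{2}$)
$\left(21757 + 14385\right) \left(-17768 + t{\left(K{\left(-3 \right)} \right)}\right) = \left(21757 + 14385\right) \left(-17768 - \left(6 - 2 \left(4 \left(-3\right)^{2}\right)^{2}\right)\right) = 36142 \left(-17768 - \left(6 - 2 \left(4 \cdot 9\right)^{2}\right)\right) = 36142 \left(-17768 - \left(6 - 2 \cdot 36^{2}\right)\right) = 36142 \left(-17768 + \left(-6 + 2 \cdot 1296\right)\right) = 36142 \left(-17768 + \left(-6 + 2592\right)\right) = 36142 \left(-17768 + 2586\right) = 36142 \left(-15182\right) = -548707844$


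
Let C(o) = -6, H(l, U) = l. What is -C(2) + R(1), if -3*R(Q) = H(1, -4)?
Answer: 17/3 ≈ 5.6667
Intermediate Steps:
R(Q) = -⅓ (R(Q) = -⅓*1 = -⅓)
-C(2) + R(1) = -1*(-6) - ⅓ = 6 - ⅓ = 17/3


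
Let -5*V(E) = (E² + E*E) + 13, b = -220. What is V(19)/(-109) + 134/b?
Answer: 8867/11990 ≈ 0.73953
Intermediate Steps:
V(E) = -13/5 - 2*E²/5 (V(E) = -((E² + E*E) + 13)/5 = -((E² + E²) + 13)/5 = -(2*E² + 13)/5 = -(13 + 2*E²)/5 = -13/5 - 2*E²/5)
V(19)/(-109) + 134/b = (-13/5 - ⅖*19²)/(-109) + 134/(-220) = (-13/5 - ⅖*361)*(-1/109) + 134*(-1/220) = (-13/5 - 722/5)*(-1/109) - 67/110 = -147*(-1/109) - 67/110 = 147/109 - 67/110 = 8867/11990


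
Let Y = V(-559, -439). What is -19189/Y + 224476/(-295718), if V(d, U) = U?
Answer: 2787993869/64910101 ≈ 42.952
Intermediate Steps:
Y = -439
-19189/Y + 224476/(-295718) = -19189/(-439) + 224476/(-295718) = -19189*(-1/439) + 224476*(-1/295718) = 19189/439 - 112238/147859 = 2787993869/64910101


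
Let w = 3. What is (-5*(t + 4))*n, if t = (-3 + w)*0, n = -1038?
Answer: 20760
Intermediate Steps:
t = 0 (t = (-3 + 3)*0 = 0*0 = 0)
(-5*(t + 4))*n = -5*(0 + 4)*(-1038) = -5*4*(-1038) = -20*(-1038) = 20760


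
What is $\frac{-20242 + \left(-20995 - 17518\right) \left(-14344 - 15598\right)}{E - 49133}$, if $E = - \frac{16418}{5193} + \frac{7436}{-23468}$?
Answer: $- \frac{8783244080471331}{374264338054} \approx -23468.0$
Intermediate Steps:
$E = - \frac{105978193}{30467331}$ ($E = \left(-16418\right) \frac{1}{5193} + 7436 \left(- \frac{1}{23468}\right) = - \frac{16418}{5193} - \frac{1859}{5867} = - \frac{105978193}{30467331} \approx -3.4784$)
$\frac{-20242 + \left(-20995 - 17518\right) \left(-14344 - 15598\right)}{E - 49133} = \frac{-20242 + \left(-20995 - 17518\right) \left(-14344 - 15598\right)}{- \frac{105978193}{30467331} - 49133} = \frac{-20242 - -1153156246}{- \frac{1497057352216}{30467331}} = \left(-20242 + 1153156246\right) \left(- \frac{30467331}{1497057352216}\right) = 1153136004 \left(- \frac{30467331}{1497057352216}\right) = - \frac{8783244080471331}{374264338054}$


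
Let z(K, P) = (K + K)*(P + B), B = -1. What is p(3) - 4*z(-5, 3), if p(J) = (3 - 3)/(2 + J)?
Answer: 80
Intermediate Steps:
z(K, P) = 2*K*(-1 + P) (z(K, P) = (K + K)*(P - 1) = (2*K)*(-1 + P) = 2*K*(-1 + P))
p(J) = 0 (p(J) = 0/(2 + J) = 0)
p(3) - 4*z(-5, 3) = 0 - 8*(-5)*(-1 + 3) = 0 - 8*(-5)*2 = 0 - 4*(-20) = 0 + 80 = 80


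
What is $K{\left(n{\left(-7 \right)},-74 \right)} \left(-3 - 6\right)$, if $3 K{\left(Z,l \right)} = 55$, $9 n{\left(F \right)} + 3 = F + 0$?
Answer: $-165$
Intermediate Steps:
$n{\left(F \right)} = - \frac{1}{3} + \frac{F}{9}$ ($n{\left(F \right)} = - \frac{1}{3} + \frac{F + 0}{9} = - \frac{1}{3} + \frac{F}{9}$)
$K{\left(Z,l \right)} = \frac{55}{3}$ ($K{\left(Z,l \right)} = \frac{1}{3} \cdot 55 = \frac{55}{3}$)
$K{\left(n{\left(-7 \right)},-74 \right)} \left(-3 - 6\right) = \frac{55 \left(-3 - 6\right)}{3} = \frac{55}{3} \left(-9\right) = -165$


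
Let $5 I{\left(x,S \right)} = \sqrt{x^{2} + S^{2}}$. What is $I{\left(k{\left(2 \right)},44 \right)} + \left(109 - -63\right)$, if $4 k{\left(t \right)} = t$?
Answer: $172 + \frac{\sqrt{7745}}{10} \approx 180.8$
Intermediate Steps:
$k{\left(t \right)} = \frac{t}{4}$
$I{\left(x,S \right)} = \frac{\sqrt{S^{2} + x^{2}}}{5}$ ($I{\left(x,S \right)} = \frac{\sqrt{x^{2} + S^{2}}}{5} = \frac{\sqrt{S^{2} + x^{2}}}{5}$)
$I{\left(k{\left(2 \right)},44 \right)} + \left(109 - -63\right) = \frac{\sqrt{44^{2} + \left(\frac{1}{4} \cdot 2\right)^{2}}}{5} + \left(109 - -63\right) = \frac{\sqrt{1936 + \left(\frac{1}{2}\right)^{2}}}{5} + \left(109 + 63\right) = \frac{\sqrt{1936 + \frac{1}{4}}}{5} + 172 = \frac{\sqrt{\frac{7745}{4}}}{5} + 172 = \frac{\frac{1}{2} \sqrt{7745}}{5} + 172 = \frac{\sqrt{7745}}{10} + 172 = 172 + \frac{\sqrt{7745}}{10}$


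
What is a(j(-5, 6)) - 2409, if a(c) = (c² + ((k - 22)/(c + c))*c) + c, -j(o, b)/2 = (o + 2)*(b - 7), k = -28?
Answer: -2404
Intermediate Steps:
j(o, b) = -2*(-7 + b)*(2 + o) (j(o, b) = -2*(o + 2)*(b - 7) = -2*(2 + o)*(-7 + b) = -2*(-7 + b)*(2 + o))
a(c) = -25 + c + c² (a(c) = (c² + ((-28 - 22)/(c + c))*c) + c = (c² + (-50*1/(2*c))*c) + c = (c² + (-25/c)*c) + c = (c² - 25) + c = (-25 + c²) + c = -25 + c + c²)
a(j(-5, 6)) - 2409 = (-25 + (28 - 4*6 + 14*(-5) - 2*6*(-5)) + (28 - 4*6 + 14*(-5) - 2*6*(-5))²) - 2409 = (-25 + (28 - 24 - 70 + 60) + (28 - 24 - 70 + 60)²) - 2409 = (-25 - 6 + (-6)²) - 2409 = (-25 - 6 + 36) - 2409 = 5 - 2409 = -2404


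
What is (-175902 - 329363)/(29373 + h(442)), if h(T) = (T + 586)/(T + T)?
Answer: -22332713/1298338 ≈ -17.201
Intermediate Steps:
h(T) = (586 + T)/(2*T) (h(T) = (586 + T)/((2*T)) = (586 + T)*(1/(2*T)) = (586 + T)/(2*T))
(-175902 - 329363)/(29373 + h(442)) = (-175902 - 329363)/(29373 + (½)*(586 + 442)/442) = -505265/(29373 + (½)*(1/442)*1028) = -505265/(29373 + 257/221) = -505265/6491690/221 = -505265*221/6491690 = -22332713/1298338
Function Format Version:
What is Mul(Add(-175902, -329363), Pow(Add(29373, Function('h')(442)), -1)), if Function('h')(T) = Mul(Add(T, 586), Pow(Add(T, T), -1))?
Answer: Rational(-22332713, 1298338) ≈ -17.201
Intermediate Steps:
Function('h')(T) = Mul(Rational(1, 2), Pow(T, -1), Add(586, T)) (Function('h')(T) = Mul(Add(586, T), Pow(Mul(2, T), -1)) = Mul(Add(586, T), Mul(Rational(1, 2), Pow(T, -1))) = Mul(Rational(1, 2), Pow(T, -1), Add(586, T)))
Mul(Add(-175902, -329363), Pow(Add(29373, Function('h')(442)), -1)) = Mul(Add(-175902, -329363), Pow(Add(29373, Mul(Rational(1, 2), Pow(442, -1), Add(586, 442))), -1)) = Mul(-505265, Pow(Add(29373, Mul(Rational(1, 2), Rational(1, 442), 1028)), -1)) = Mul(-505265, Pow(Add(29373, Rational(257, 221)), -1)) = Mul(-505265, Pow(Rational(6491690, 221), -1)) = Mul(-505265, Rational(221, 6491690)) = Rational(-22332713, 1298338)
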